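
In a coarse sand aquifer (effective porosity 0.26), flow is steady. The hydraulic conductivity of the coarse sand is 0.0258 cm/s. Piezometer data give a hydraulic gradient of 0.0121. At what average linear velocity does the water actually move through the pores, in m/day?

Convert K: 0.0258 cm/s × 864 = 22.29 m/day.
Hydraulic gradient i = 0.0121.
Darcy flux q = K · i = 22.29 × 0.01210 = 0.2697 m/day.
Seepage velocity v = q / n_e = 0.2697 / 0.26 = 1.037 m/day.

1.04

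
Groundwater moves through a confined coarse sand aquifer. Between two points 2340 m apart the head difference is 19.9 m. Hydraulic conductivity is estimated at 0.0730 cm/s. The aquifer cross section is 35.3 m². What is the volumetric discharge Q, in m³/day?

Convert K: 0.0730 cm/s × 864 = 63.07 m/day.
Hydraulic gradient i = Δh / L = 19.9 / 2340 = 0.008504.
Darcy's law: Q = K · A · i = 63.07 × 35.30 × 0.008504 = 18.93 m³/day.

18.9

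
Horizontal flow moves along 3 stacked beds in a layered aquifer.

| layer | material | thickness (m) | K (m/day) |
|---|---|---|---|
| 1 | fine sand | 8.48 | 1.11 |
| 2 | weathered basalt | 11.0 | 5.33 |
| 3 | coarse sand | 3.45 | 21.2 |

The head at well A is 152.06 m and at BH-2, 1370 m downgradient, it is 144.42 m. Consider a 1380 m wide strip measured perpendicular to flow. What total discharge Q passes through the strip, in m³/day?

1090

Flow is parallel to layering, so each bed carries its own Darcy discharge and the transmissivities add.
Σ(K_i·b_i) = 1.11×8.48 + 5.33×11.0 + 21.2×3.45 = 141.2 m²/day.
Hydraulic gradient i = (152.06 − 144.42) / 1370 = 7.64 / 1370 = 0.005577.
Q = Σ(K_i·b_i) · W · i = 141.2 × 1380 × 0.005577 = 1087 m³/day.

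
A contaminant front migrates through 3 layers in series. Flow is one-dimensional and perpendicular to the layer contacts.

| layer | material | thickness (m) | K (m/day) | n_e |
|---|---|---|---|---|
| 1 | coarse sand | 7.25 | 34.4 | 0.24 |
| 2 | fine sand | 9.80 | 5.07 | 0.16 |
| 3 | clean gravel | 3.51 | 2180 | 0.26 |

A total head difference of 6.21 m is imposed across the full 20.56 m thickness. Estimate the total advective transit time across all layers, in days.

With flow normal to the layers, continuity requires the same specific discharge q through every layer.
Σ(b_i/K_i) = 7.25/34.4 + 9.80/5.07 + 3.51/2180 = 2.145 d.
q = Δh / Σ(b_i/K_i) = 6.21 / 2.145 = 2.895 m/day.
In each layer the seepage velocity is v_i = q/n_i, so the layer transit time is t_i = b_i·n_i / q:
  layer 1 (coarse sand): t_1 = 7.25 × 0.24 / 2.895 = 0.6011 d
  layer 2 (fine sand): t_2 = 9.80 × 0.16 / 2.895 = 0.5417 d
  layer 3 (clean gravel): t_3 = 3.51 × 0.26 / 2.895 = 0.3153 d
Total t = Σ t_i = 1.458 days.

1.46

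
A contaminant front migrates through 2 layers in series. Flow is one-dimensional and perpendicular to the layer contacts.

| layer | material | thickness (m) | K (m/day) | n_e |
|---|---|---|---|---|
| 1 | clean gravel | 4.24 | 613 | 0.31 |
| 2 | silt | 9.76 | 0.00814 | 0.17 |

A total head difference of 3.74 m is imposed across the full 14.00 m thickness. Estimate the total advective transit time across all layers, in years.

2.61

With flow normal to the layers, continuity requires the same specific discharge q through every layer.
Σ(b_i/K_i) = 4.24/613 + 9.76/0.00814 = 1199 d.
q = Δh / Σ(b_i/K_i) = 3.74 / 1199 = 0.003119 m/day.
In each layer the seepage velocity is v_i = q/n_i, so the layer transit time is t_i = b_i·n_i / q:
  layer 1 (clean gravel): t_1 = 4.24 × 0.31 / 0.003119 = 421.4 d
  layer 2 (silt): t_2 = 9.76 × 0.17 / 0.003119 = 531.9 d
Total t = Σ t_i = 953.3 days = 2.610 years.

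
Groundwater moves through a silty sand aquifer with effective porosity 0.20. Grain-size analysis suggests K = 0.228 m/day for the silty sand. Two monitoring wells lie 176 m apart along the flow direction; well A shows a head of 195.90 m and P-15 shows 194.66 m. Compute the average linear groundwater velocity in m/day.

0.00803

Hydraulic gradient i = (195.90 − 194.66) / 176 = 1.24 / 176 = 0.007045.
Darcy flux q = K · i = 0.2280 × 0.007045 = 0.001606 m/day.
Seepage velocity v = q / n_e = 0.001606 / 0.20 = 0.008032 m/day.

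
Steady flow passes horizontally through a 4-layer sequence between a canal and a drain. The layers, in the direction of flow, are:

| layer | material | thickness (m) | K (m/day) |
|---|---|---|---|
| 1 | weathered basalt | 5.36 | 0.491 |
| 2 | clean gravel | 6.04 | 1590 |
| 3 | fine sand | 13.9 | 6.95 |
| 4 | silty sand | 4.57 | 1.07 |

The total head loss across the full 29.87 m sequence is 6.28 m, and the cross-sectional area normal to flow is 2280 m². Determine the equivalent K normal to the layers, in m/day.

1.74

Flow is perpendicular to layering, so the layers act in series and the equivalent K is the thickness-weighted harmonic mean.
Total thickness L = 5.36 + 6.04 + 13.9 + 4.57 = 29.87 m.
Σ(b_i/K_i) = 5.36/0.491 + 6.04/1590 + 13.9/6.95 + 4.57/1.07 = 17.19 d.
K_eq = L / Σ(b_i/K_i) = 29.87 / 17.19 = 1.738 m/day.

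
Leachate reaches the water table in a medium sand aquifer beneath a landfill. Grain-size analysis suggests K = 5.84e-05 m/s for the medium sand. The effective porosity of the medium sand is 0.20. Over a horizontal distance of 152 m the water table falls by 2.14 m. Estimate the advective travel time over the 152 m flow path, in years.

1.17

Convert K: 5.84e-05 m/s × 86400 = 5.046 m/day.
Hydraulic gradient i = Δh / L = 2.14 / 152 = 0.01408.
Darcy flux q = K · i = 5.046 × 0.01408 = 0.07104 m/day.
Seepage velocity v = q / n_e = 0.07104 / 0.20 = 0.3552 m/day.
Travel time t = L / v = 152 / 0.3552 = 427.9 days = 1.172 years.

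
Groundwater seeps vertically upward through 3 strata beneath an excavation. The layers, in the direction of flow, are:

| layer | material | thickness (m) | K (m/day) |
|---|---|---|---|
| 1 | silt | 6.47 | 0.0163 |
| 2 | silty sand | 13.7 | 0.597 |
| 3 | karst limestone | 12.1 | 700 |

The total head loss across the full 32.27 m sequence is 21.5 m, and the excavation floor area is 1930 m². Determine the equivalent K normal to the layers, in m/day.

Flow is perpendicular to layering, so the layers act in series and the equivalent K is the thickness-weighted harmonic mean.
Total thickness L = 6.47 + 13.7 + 12.1 = 32.27 m.
Σ(b_i/K_i) = 6.47/0.0163 + 13.7/0.597 + 12.1/700 = 419.9 d.
K_eq = L / Σ(b_i/K_i) = 32.27 / 419.9 = 0.07685 m/day.

0.0769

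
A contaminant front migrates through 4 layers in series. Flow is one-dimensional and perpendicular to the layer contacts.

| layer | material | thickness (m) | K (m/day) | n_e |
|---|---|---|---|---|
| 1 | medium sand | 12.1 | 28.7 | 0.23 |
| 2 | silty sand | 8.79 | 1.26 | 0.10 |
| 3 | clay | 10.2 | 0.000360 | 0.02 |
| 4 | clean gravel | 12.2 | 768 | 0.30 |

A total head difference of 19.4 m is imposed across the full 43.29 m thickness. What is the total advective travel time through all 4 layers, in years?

30.1

With flow normal to the layers, continuity requires the same specific discharge q through every layer.
Σ(b_i/K_i) = 12.1/28.7 + 8.79/1.26 + 10.2/0.000360 + 12.2/768 = 28341 d.
q = Δh / Σ(b_i/K_i) = 19.4 / 28341 = 0.0006845 m/day.
In each layer the seepage velocity is v_i = q/n_i, so the layer transit time is t_i = b_i·n_i / q:
  layer 1 (medium sand): t_1 = 12.1 × 0.23 / 0.0006845 = 4066 d
  layer 2 (silty sand): t_2 = 8.79 × 0.10 / 0.0006845 = 1284 d
  layer 3 (clay): t_3 = 10.2 × 0.02 / 0.0006845 = 298.0 d
  layer 4 (clean gravel): t_4 = 12.2 × 0.30 / 0.0006845 = 5347 d
Total t = Σ t_i = 10994 days = 30.10 years.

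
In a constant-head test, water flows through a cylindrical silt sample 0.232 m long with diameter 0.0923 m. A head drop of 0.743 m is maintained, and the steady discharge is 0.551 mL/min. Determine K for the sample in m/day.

0.0370

Cross-sectional area A = π·(d/2)² = π × (0.0923/2)² = 0.006691 m².
Convert discharge: 0.551 mL/min = 9.183e-09 m³/s.
Darcy's law rearranged: K = Q·L / (A·Δh) = 9.183e-09 × 0.232 / (0.006691 × 0.743) = 4.286e-07 m/s = 0.03703 m/day.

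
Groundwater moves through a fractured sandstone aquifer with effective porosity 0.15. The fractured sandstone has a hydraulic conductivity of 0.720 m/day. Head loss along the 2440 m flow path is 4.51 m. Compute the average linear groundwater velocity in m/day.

Hydraulic gradient i = Δh / L = 4.51 / 2440 = 0.001848.
Darcy flux q = K · i = 0.7200 × 0.001848 = 0.001331 m/day.
Seepage velocity v = q / n_e = 0.001331 / 0.15 = 0.008872 m/day.

0.00887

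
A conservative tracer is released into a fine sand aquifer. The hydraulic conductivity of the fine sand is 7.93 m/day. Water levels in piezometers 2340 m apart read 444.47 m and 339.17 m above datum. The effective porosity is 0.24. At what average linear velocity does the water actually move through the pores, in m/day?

1.49

Hydraulic gradient i = (444.47 − 339.17) / 2340 = 105.3 / 2340 = 0.04500.
Darcy flux q = K · i = 7.930 × 0.04500 = 0.3569 m/day.
Seepage velocity v = q / n_e = 0.3569 / 0.24 = 1.487 m/day.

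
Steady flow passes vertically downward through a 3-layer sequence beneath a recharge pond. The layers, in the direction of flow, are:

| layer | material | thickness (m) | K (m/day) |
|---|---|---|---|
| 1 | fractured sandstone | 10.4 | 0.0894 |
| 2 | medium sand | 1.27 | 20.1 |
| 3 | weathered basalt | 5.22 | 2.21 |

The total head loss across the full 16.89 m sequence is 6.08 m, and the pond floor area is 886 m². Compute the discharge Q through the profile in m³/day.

Flow is perpendicular to layering, so the layers act in series and the equivalent K is the thickness-weighted harmonic mean.
Total thickness L = 10.4 + 1.27 + 5.22 = 16.89 m.
Σ(b_i/K_i) = 10.4/0.0894 + 1.27/20.1 + 5.22/2.21 = 118.8 d.
K_eq = L / Σ(b_i/K_i) = 16.89 / 118.8 = 0.1422 m/day.
Q = K_eq · A · (Δh/L) = 0.1422 × 886 × (6.08/16.89) = 45.36 m³/day.

45.4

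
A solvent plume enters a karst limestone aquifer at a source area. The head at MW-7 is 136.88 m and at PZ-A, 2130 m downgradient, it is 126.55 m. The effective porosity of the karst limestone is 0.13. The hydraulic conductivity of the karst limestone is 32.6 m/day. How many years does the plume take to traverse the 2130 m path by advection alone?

4.80

Hydraulic gradient i = (136.88 − 126.55) / 2130 = 10.33 / 2130 = 0.004850.
Darcy flux q = K · i = 32.60 × 0.004850 = 0.1581 m/day.
Seepage velocity v = q / n_e = 0.1581 / 0.13 = 1.216 m/day.
Travel time t = L / v = 2130 / 1.216 = 1751 days = 4.795 years.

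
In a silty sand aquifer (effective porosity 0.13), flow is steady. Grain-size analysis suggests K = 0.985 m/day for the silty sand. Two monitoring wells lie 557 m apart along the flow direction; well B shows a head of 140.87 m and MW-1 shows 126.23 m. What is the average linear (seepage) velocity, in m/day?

Hydraulic gradient i = (140.87 − 126.23) / 557 = 14.64 / 557 = 0.02628.
Darcy flux q = K · i = 0.9850 × 0.02628 = 0.02589 m/day.
Seepage velocity v = q / n_e = 0.02589 / 0.13 = 0.1991 m/day.

0.199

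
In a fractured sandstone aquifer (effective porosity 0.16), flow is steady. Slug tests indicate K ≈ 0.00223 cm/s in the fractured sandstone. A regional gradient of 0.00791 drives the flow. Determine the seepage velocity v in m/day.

0.0953

Convert K: 0.00223 cm/s × 864 = 1.927 m/day.
Hydraulic gradient i = 0.00791.
Darcy flux q = K · i = 1.927 × 0.007910 = 0.01524 m/day.
Seepage velocity v = q / n_e = 0.01524 / 0.16 = 0.09525 m/day.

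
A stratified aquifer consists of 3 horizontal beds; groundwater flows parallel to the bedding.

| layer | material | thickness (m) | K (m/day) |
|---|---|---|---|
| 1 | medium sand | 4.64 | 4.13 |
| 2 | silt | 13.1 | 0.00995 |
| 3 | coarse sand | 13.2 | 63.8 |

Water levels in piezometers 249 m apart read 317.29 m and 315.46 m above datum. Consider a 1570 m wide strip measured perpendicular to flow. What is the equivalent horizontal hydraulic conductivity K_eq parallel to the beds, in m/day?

27.8

Flow is parallel to layering, so each bed carries its own Darcy discharge and the transmissivities add.
Σ(K_i·b_i) = 4.13×4.64 + 0.00995×13.1 + 63.8×13.2 = 861.5 m²/day.
Total thickness b = 30.94 m, so K_eq = Σ(K_i·b_i)/b = 27.84 m/day.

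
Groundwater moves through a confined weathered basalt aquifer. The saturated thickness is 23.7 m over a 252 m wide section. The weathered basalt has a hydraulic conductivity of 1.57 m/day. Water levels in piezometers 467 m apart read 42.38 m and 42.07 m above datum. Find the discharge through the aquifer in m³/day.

6.22

Cross-sectional area A = 252 × 23.7 = 5972 m².
Hydraulic gradient i = (42.38 − 42.07) / 467 = 0.31 / 467 = 0.0006638.
Darcy's law: Q = K · A · i = 1.570 × 5972 × 0.0006638 = 6.224 m³/day.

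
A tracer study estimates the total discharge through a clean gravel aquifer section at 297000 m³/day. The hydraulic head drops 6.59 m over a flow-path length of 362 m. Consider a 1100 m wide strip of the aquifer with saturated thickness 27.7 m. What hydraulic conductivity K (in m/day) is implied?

Cross-sectional area A = 1100 × 27.7 = 30470 m².
Hydraulic gradient i = Δh / L = 6.59 / 362 = 0.01820.
From Q = K·A·i, K = Q / (A·i) = 297000 / (30470 × 0.01820) = 535.4 m/day.

535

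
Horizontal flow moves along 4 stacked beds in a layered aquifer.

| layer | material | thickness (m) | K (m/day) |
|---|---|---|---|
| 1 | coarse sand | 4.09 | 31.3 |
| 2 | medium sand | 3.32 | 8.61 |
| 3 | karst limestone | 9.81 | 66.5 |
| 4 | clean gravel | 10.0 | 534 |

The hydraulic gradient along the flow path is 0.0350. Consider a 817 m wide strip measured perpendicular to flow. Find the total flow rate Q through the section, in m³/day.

176000

Flow is parallel to layering, so each bed carries its own Darcy discharge and the transmissivities add.
Σ(K_i·b_i) = 31.3×4.09 + 8.61×3.32 + 66.5×9.81 + 534×10.0 = 6149 m²/day.
Hydraulic gradient i = 0.0350.
Q = Σ(K_i·b_i) · W · i = 6149 × 817 × 0.03500 = 1.758e+05 m³/day.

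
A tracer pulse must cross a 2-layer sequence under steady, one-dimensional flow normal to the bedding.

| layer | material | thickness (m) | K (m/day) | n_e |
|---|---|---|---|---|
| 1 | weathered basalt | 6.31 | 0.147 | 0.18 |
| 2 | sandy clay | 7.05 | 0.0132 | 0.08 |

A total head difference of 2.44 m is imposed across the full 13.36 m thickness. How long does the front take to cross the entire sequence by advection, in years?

With flow normal to the layers, continuity requires the same specific discharge q through every layer.
Σ(b_i/K_i) = 6.31/0.147 + 7.05/0.0132 = 577.0 d.
q = Δh / Σ(b_i/K_i) = 2.44 / 577.0 = 0.004229 m/day.
In each layer the seepage velocity is v_i = q/n_i, so the layer transit time is t_i = b_i·n_i / q:
  layer 1 (weathered basalt): t_1 = 6.31 × 0.18 / 0.004229 = 268.6 d
  layer 2 (sandy clay): t_2 = 7.05 × 0.08 / 0.004229 = 133.4 d
Total t = Σ t_i = 402.0 days = 1.101 years.

1.10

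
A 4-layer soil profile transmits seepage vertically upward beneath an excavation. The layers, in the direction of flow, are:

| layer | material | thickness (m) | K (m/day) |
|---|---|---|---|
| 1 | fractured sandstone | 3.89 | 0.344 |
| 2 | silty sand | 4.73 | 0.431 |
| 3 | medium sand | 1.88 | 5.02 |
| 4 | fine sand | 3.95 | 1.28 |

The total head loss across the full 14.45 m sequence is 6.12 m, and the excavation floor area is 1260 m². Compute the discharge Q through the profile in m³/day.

300

Flow is perpendicular to layering, so the layers act in series and the equivalent K is the thickness-weighted harmonic mean.
Total thickness L = 3.89 + 4.73 + 1.88 + 3.95 = 14.45 m.
Σ(b_i/K_i) = 3.89/0.344 + 4.73/0.431 + 1.88/5.02 + 3.95/1.28 = 25.74 d.
K_eq = L / Σ(b_i/K_i) = 14.45 / 25.74 = 0.5613 m/day.
Q = K_eq · A · (Δh/L) = 0.5613 × 1260 × (6.12/14.45) = 299.5 m³/day.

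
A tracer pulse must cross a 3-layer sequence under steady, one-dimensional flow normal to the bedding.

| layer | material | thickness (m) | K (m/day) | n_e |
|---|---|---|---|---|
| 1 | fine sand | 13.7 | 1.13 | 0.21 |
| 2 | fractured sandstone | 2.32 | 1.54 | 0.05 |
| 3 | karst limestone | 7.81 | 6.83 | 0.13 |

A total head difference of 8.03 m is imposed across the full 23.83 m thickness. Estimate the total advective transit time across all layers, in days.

7.37

With flow normal to the layers, continuity requires the same specific discharge q through every layer.
Σ(b_i/K_i) = 13.7/1.13 + 2.32/1.54 + 7.81/6.83 = 14.77 d.
q = Δh / Σ(b_i/K_i) = 8.03 / 14.77 = 0.5435 m/day.
In each layer the seepage velocity is v_i = q/n_i, so the layer transit time is t_i = b_i·n_i / q:
  layer 1 (fine sand): t_1 = 13.7 × 0.21 / 0.5435 = 5.293 d
  layer 2 (fractured sandstone): t_2 = 2.32 × 0.05 / 0.5435 = 0.2134 d
  layer 3 (karst limestone): t_3 = 7.81 × 0.13 / 0.5435 = 1.868 d
Total t = Σ t_i = 7.375 days.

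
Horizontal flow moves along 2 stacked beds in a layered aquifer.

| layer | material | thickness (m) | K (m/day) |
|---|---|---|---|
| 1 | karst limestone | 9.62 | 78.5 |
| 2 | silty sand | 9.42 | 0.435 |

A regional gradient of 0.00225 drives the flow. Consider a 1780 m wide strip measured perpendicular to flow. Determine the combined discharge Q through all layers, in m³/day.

3040

Flow is parallel to layering, so each bed carries its own Darcy discharge and the transmissivities add.
Σ(K_i·b_i) = 78.5×9.62 + 0.435×9.42 = 759.3 m²/day.
Hydraulic gradient i = 0.00225.
Q = Σ(K_i·b_i) · W · i = 759.3 × 1780 × 0.002250 = 3041 m³/day.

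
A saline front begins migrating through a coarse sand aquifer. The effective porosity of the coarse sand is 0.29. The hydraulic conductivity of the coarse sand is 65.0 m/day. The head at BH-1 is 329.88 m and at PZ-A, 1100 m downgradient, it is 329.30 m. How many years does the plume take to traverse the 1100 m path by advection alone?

Hydraulic gradient i = (329.88 − 329.30) / 1100 = 0.58 / 1100 = 0.0005273.
Darcy flux q = K · i = 65.00 × 0.0005273 = 0.03427 m/day.
Seepage velocity v = q / n_e = 0.03427 / 0.29 = 0.1182 m/day.
Travel time t = L / v = 1100 / 0.1182 = 9308 days = 25.48 years.

25.5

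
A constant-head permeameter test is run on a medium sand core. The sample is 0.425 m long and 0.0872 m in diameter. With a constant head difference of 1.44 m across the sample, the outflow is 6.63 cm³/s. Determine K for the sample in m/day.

28.3

Cross-sectional area A = π·(d/2)² = π × (0.0872/2)² = 0.005972 m².
Convert discharge: 6.63 cm³/s = 6.630e-06 m³/s.
Darcy's law rearranged: K = Q·L / (A·Δh) = 6.630e-06 × 0.425 / (0.005972 × 1.44) = 0.0003277 m/s = 28.31 m/day.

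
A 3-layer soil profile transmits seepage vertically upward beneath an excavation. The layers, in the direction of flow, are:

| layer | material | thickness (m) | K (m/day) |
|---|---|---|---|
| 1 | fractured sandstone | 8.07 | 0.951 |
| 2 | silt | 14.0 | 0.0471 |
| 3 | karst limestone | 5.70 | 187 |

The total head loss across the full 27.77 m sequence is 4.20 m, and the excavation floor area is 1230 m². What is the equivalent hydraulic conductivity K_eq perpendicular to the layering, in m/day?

0.0908

Flow is perpendicular to layering, so the layers act in series and the equivalent K is the thickness-weighted harmonic mean.
Total thickness L = 8.07 + 14.0 + 5.70 = 27.77 m.
Σ(b_i/K_i) = 8.07/0.951 + 14.0/0.0471 + 5.70/187 = 305.8 d.
K_eq = L / Σ(b_i/K_i) = 27.77 / 305.8 = 0.09082 m/day.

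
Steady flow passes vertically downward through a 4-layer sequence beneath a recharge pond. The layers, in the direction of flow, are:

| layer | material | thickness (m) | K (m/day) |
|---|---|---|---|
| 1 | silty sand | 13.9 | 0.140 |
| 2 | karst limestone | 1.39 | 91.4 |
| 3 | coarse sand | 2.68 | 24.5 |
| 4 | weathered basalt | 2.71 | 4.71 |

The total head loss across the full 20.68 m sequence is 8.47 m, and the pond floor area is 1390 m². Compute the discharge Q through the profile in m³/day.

Flow is perpendicular to layering, so the layers act in series and the equivalent K is the thickness-weighted harmonic mean.
Total thickness L = 13.9 + 1.39 + 2.68 + 2.71 = 20.68 m.
Σ(b_i/K_i) = 13.9/0.140 + 1.39/91.4 + 2.68/24.5 + 2.71/4.71 = 99.99 d.
K_eq = L / Σ(b_i/K_i) = 20.68 / 99.99 = 0.2068 m/day.
Q = K_eq · A · (Δh/L) = 0.2068 × 1390 × (8.47/20.68) = 117.7 m³/day.

118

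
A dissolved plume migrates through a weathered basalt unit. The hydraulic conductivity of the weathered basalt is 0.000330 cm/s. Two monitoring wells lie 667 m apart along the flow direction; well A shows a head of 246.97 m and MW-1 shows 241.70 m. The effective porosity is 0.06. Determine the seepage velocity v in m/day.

0.0375

Convert K: 0.000330 cm/s × 864 = 0.2851 m/day.
Hydraulic gradient i = (246.97 − 241.70) / 667 = 5.27 / 667 = 0.007901.
Darcy flux q = K · i = 0.2851 × 0.007901 = 0.002253 m/day.
Seepage velocity v = q / n_e = 0.002253 / 0.06 = 0.03755 m/day.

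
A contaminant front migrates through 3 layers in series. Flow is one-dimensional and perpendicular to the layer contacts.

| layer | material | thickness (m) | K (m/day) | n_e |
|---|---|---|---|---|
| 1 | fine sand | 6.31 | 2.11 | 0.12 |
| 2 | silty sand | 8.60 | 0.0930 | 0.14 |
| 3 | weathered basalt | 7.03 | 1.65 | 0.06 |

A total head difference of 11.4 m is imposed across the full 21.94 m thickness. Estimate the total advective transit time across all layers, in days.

20.8

With flow normal to the layers, continuity requires the same specific discharge q through every layer.
Σ(b_i/K_i) = 6.31/2.11 + 8.60/0.0930 + 7.03/1.65 = 99.72 d.
q = Δh / Σ(b_i/K_i) = 11.4 / 99.72 = 0.1143 m/day.
In each layer the seepage velocity is v_i = q/n_i, so the layer transit time is t_i = b_i·n_i / q:
  layer 1 (fine sand): t_1 = 6.31 × 0.12 / 0.1143 = 6.624 d
  layer 2 (silty sand): t_2 = 8.60 × 0.14 / 0.1143 = 10.53 d
  layer 3 (weathered basalt): t_3 = 7.03 × 0.06 / 0.1143 = 3.690 d
Total t = Σ t_i = 20.85 days.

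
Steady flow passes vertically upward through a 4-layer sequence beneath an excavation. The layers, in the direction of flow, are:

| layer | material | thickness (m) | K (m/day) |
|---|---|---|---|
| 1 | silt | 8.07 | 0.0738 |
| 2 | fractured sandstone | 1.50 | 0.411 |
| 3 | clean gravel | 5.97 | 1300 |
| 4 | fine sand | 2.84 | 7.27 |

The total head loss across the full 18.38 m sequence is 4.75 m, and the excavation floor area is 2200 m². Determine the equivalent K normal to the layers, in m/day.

Flow is perpendicular to layering, so the layers act in series and the equivalent K is the thickness-weighted harmonic mean.
Total thickness L = 8.07 + 1.50 + 5.97 + 2.84 = 18.38 m.
Σ(b_i/K_i) = 8.07/0.0738 + 1.50/0.411 + 5.97/1300 + 2.84/7.27 = 113.4 d.
K_eq = L / Σ(b_i/K_i) = 18.38 / 113.4 = 0.1621 m/day.

0.162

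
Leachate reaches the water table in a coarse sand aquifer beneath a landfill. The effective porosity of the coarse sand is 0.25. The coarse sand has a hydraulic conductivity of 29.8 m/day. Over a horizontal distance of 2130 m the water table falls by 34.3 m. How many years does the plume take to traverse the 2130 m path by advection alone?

3.04

Hydraulic gradient i = Δh / L = 34.3 / 2130 = 0.01610.
Darcy flux q = K · i = 29.80 × 0.01610 = 0.4799 m/day.
Seepage velocity v = q / n_e = 0.4799 / 0.25 = 1.920 m/day.
Travel time t = L / v = 2130 / 1.920 = 1110 days = 3.038 years.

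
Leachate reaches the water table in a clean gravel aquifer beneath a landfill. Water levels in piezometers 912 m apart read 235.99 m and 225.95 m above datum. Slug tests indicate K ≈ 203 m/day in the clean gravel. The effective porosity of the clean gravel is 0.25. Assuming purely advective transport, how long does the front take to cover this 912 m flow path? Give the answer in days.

Hydraulic gradient i = (235.99 − 225.95) / 912 = 10.04 / 912 = 0.01101.
Darcy flux q = K · i = 203.0 × 0.01101 = 2.235 m/day.
Seepage velocity v = q / n_e = 2.235 / 0.25 = 8.939 m/day.
Travel time t = L / v = 912 / 8.939 = 102.0 days.

102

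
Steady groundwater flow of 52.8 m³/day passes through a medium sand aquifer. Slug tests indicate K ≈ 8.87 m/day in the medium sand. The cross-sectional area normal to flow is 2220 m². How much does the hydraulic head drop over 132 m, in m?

0.354

From Q = K·A·i, i = Q / (K·A) = 52.8 / (8.870 × 2220) = 0.002681.
Head loss Δh = i · L = 0.002681 × 132 = 0.3539 m.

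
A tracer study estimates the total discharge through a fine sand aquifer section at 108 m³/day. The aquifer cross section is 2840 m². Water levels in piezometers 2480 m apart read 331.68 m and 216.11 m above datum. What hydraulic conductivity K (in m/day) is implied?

0.816

Hydraulic gradient i = (331.68 − 216.11) / 2480 = 115.57 / 2480 = 0.04660.
From Q = K·A·i, K = Q / (A·i) = 108 / (2840 × 0.04660) = 0.8160 m/day.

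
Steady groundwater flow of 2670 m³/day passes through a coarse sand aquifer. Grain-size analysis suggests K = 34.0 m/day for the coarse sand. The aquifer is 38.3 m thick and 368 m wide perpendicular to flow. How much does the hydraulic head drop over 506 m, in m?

Cross-sectional area A = 368 × 38.3 = 14094 m².
From Q = K·A·i, i = Q / (K·A) = 2670 / (34.00 × 14094) = 0.005572.
Head loss Δh = i · L = 0.005572 × 506 = 2.819 m.

2.82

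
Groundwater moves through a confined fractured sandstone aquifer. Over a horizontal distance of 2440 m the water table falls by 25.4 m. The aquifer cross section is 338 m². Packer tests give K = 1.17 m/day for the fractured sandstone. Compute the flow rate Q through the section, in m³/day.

4.12

Hydraulic gradient i = Δh / L = 25.4 / 2440 = 0.01041.
Darcy's law: Q = K · A · i = 1.170 × 338.0 × 0.01041 = 4.117 m³/day.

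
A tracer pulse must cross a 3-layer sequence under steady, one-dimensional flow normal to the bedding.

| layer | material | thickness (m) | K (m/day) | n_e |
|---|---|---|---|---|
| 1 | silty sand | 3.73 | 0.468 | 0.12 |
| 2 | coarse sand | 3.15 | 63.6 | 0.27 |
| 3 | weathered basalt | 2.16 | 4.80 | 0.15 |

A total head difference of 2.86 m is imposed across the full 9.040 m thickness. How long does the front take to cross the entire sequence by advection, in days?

With flow normal to the layers, continuity requires the same specific discharge q through every layer.
Σ(b_i/K_i) = 3.73/0.468 + 3.15/63.6 + 2.16/4.80 = 8.470 d.
q = Δh / Σ(b_i/K_i) = 2.86 / 8.470 = 0.3377 m/day.
In each layer the seepage velocity is v_i = q/n_i, so the layer transit time is t_i = b_i·n_i / q:
  layer 1 (silty sand): t_1 = 3.73 × 0.12 / 0.3377 = 1.326 d
  layer 2 (coarse sand): t_2 = 3.15 × 0.27 / 0.3377 = 2.519 d
  layer 3 (weathered basalt): t_3 = 2.16 × 0.15 / 0.3377 = 0.9595 d
Total t = Σ t_i = 4.804 days.

4.80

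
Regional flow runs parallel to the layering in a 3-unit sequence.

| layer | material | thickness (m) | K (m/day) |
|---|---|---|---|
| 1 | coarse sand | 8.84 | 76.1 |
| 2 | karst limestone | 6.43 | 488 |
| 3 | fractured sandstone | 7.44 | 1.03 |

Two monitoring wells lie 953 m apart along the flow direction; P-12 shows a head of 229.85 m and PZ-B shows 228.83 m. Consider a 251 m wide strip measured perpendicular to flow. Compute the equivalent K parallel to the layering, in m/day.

Flow is parallel to layering, so each bed carries its own Darcy discharge and the transmissivities add.
Σ(K_i·b_i) = 76.1×8.84 + 488×6.43 + 1.03×7.44 = 3818 m²/day.
Total thickness b = 22.71 m, so K_eq = Σ(K_i·b_i)/b = 168.1 m/day.

168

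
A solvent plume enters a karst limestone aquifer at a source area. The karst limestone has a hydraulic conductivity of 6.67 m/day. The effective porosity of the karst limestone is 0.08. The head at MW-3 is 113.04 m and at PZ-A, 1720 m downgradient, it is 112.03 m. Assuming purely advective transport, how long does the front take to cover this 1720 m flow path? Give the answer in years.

Hydraulic gradient i = (113.04 − 112.03) / 1720 = 1.01 / 1720 = 0.0005872.
Darcy flux q = K · i = 6.670 × 0.0005872 = 0.003917 m/day.
Seepage velocity v = q / n_e = 0.003917 / 0.08 = 0.04896 m/day.
Travel time t = L / v = 1720 / 0.04896 = 35132 days = 96.19 years.

96.2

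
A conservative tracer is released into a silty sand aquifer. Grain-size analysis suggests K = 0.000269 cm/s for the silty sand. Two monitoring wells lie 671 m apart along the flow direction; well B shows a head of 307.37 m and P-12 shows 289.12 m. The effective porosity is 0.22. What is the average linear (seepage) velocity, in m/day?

0.0287

Convert K: 0.000269 cm/s × 864 = 0.2324 m/day.
Hydraulic gradient i = (307.37 − 289.12) / 671 = 18.25 / 671 = 0.02720.
Darcy flux q = K · i = 0.2324 × 0.02720 = 0.006321 m/day.
Seepage velocity v = q / n_e = 0.006321 / 0.22 = 0.02873 m/day.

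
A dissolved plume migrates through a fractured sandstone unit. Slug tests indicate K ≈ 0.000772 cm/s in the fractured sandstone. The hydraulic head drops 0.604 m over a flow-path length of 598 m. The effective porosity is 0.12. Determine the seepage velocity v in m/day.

0.00561

Convert K: 0.000772 cm/s × 864 = 0.6670 m/day.
Hydraulic gradient i = Δh / L = 0.604 / 598 = 0.001010.
Darcy flux q = K · i = 0.6670 × 0.001010 = 0.0006737 m/day.
Seepage velocity v = q / n_e = 0.0006737 / 0.12 = 0.005614 m/day.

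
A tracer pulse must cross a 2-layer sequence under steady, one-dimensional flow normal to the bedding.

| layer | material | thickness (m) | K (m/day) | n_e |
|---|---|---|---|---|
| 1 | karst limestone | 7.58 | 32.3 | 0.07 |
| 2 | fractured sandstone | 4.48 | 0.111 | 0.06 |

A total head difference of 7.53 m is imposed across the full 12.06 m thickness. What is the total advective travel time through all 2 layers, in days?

4.31

With flow normal to the layers, continuity requires the same specific discharge q through every layer.
Σ(b_i/K_i) = 7.58/32.3 + 4.48/0.111 = 40.60 d.
q = Δh / Σ(b_i/K_i) = 7.53 / 40.60 = 0.1855 m/day.
In each layer the seepage velocity is v_i = q/n_i, so the layer transit time is t_i = b_i·n_i / q:
  layer 1 (karst limestone): t_1 = 7.58 × 0.07 / 0.1855 = 2.861 d
  layer 2 (fractured sandstone): t_2 = 4.48 × 0.06 / 0.1855 = 1.449 d
Total t = Σ t_i = 4.310 days.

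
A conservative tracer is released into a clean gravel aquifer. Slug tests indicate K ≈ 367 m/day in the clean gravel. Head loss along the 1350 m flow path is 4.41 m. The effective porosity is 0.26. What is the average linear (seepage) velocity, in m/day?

Hydraulic gradient i = Δh / L = 4.41 / 1350 = 0.003267.
Darcy flux q = K · i = 367.0 × 0.003267 = 1.199 m/day.
Seepage velocity v = q / n_e = 1.199 / 0.26 = 4.611 m/day.

4.61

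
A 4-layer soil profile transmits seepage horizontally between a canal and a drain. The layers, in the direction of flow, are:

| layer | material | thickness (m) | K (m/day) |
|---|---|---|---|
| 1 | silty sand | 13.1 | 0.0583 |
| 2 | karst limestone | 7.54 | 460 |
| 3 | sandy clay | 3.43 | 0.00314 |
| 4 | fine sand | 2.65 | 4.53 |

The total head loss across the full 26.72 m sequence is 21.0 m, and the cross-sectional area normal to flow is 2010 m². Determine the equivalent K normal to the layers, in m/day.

0.0203

Flow is perpendicular to layering, so the layers act in series and the equivalent K is the thickness-weighted harmonic mean.
Total thickness L = 13.1 + 7.54 + 3.43 + 2.65 = 26.72 m.
Σ(b_i/K_i) = 13.1/0.0583 + 7.54/460 + 3.43/0.00314 + 2.65/4.53 = 1318 d.
K_eq = L / Σ(b_i/K_i) = 26.72 / 1318 = 0.02028 m/day.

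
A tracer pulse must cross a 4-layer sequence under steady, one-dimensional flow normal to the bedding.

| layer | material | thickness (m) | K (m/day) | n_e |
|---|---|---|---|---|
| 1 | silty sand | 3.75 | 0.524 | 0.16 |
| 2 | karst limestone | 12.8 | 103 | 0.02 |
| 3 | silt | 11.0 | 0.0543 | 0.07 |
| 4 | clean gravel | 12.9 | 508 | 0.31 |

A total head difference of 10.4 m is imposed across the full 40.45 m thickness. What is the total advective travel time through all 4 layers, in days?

With flow normal to the layers, continuity requires the same specific discharge q through every layer.
Σ(b_i/K_i) = 3.75/0.524 + 12.8/103 + 11.0/0.0543 + 12.9/508 = 209.9 d.
q = Δh / Σ(b_i/K_i) = 10.4 / 209.9 = 0.04955 m/day.
In each layer the seepage velocity is v_i = q/n_i, so the layer transit time is t_i = b_i·n_i / q:
  layer 1 (silty sand): t_1 = 3.75 × 0.16 / 0.04955 = 12.11 d
  layer 2 (karst limestone): t_2 = 12.8 × 0.02 / 0.04955 = 5.166 d
  layer 3 (silt): t_3 = 11.0 × 0.07 / 0.04955 = 15.54 d
  layer 4 (clean gravel): t_4 = 12.9 × 0.31 / 0.04955 = 80.70 d
Total t = Σ t_i = 113.5 days.

114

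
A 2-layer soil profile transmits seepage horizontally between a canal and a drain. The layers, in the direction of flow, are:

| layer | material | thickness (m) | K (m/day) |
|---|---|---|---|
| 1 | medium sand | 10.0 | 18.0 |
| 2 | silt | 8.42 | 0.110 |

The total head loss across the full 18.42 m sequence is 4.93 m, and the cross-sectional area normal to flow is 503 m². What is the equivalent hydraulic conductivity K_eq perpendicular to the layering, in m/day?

Flow is perpendicular to layering, so the layers act in series and the equivalent K is the thickness-weighted harmonic mean.
Total thickness L = 10.0 + 8.42 = 18.42 m.
Σ(b_i/K_i) = 10.0/18.0 + 8.42/0.110 = 77.10 d.
K_eq = L / Σ(b_i/K_i) = 18.42 / 77.10 = 0.2389 m/day.

0.239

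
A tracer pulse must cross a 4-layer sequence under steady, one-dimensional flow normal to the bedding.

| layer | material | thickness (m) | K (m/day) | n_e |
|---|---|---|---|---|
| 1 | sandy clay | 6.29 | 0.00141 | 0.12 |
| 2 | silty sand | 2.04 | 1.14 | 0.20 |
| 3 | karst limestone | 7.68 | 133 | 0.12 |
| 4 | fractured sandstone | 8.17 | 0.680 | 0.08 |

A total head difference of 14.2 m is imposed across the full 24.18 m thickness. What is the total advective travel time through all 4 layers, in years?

2.36

With flow normal to the layers, continuity requires the same specific discharge q through every layer.
Σ(b_i/K_i) = 6.29/0.00141 + 2.04/1.14 + 7.68/133 + 8.17/0.680 = 4475 d.
q = Δh / Σ(b_i/K_i) = 14.2 / 4475 = 0.003173 m/day.
In each layer the seepage velocity is v_i = q/n_i, so the layer transit time is t_i = b_i·n_i / q:
  layer 1 (sandy clay): t_1 = 6.29 × 0.12 / 0.003173 = 237.9 d
  layer 2 (silty sand): t_2 = 2.04 × 0.20 / 0.003173 = 128.6 d
  layer 3 (karst limestone): t_3 = 7.68 × 0.12 / 0.003173 = 290.4 d
  layer 4 (fractured sandstone): t_4 = 8.17 × 0.08 / 0.003173 = 206.0 d
Total t = Σ t_i = 862.8 days = 2.362 years.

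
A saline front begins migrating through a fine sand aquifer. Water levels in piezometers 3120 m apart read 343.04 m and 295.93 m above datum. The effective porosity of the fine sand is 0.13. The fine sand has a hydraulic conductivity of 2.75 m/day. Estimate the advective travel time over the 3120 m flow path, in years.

26.7

Hydraulic gradient i = (343.04 − 295.93) / 3120 = 47.11 / 3120 = 0.01510.
Darcy flux q = K · i = 2.750 × 0.01510 = 0.04152 m/day.
Seepage velocity v = q / n_e = 0.04152 / 0.13 = 0.3194 m/day.
Travel time t = L / v = 3120 / 0.3194 = 9768 days = 26.74 years.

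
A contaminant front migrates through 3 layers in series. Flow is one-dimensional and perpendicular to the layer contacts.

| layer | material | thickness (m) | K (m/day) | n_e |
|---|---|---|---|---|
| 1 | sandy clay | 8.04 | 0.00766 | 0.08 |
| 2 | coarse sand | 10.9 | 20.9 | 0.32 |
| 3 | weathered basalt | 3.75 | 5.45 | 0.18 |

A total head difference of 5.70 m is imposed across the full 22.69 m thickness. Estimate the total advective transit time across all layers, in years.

2.43

With flow normal to the layers, continuity requires the same specific discharge q through every layer.
Σ(b_i/K_i) = 8.04/0.00766 + 10.9/20.9 + 3.75/5.45 = 1051 d.
q = Δh / Σ(b_i/K_i) = 5.70 / 1051 = 0.005424 m/day.
In each layer the seepage velocity is v_i = q/n_i, so the layer transit time is t_i = b_i·n_i / q:
  layer 1 (sandy clay): t_1 = 8.04 × 0.08 / 0.005424 = 118.6 d
  layer 2 (coarse sand): t_2 = 10.9 × 0.32 / 0.005424 = 643.0 d
  layer 3 (weathered basalt): t_3 = 3.75 × 0.18 / 0.005424 = 124.4 d
Total t = Σ t_i = 886.0 days = 2.426 years.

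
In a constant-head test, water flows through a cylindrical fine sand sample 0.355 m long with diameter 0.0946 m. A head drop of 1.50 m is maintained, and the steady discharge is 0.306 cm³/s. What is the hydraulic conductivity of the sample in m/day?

0.890

Cross-sectional area A = π·(d/2)² = π × (0.0946/2)² = 0.007029 m².
Convert discharge: 0.306 cm³/s = 3.060e-07 m³/s.
Darcy's law rearranged: K = Q·L / (A·Δh) = 3.060e-07 × 0.355 / (0.007029 × 1.50) = 1.030e-05 m/s = 0.8902 m/day.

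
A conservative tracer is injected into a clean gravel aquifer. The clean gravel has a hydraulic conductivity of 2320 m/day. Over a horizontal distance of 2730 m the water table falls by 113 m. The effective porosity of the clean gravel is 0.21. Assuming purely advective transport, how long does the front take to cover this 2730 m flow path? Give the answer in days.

5.97

Hydraulic gradient i = Δh / L = 113 / 2730 = 0.04139.
Darcy flux q = K · i = 2320 × 0.04139 = 96.03 m/day.
Seepage velocity v = q / n_e = 96.03 / 0.21 = 457.3 m/day.
Travel time t = L / v = 2730 / 457.3 = 5.970 days.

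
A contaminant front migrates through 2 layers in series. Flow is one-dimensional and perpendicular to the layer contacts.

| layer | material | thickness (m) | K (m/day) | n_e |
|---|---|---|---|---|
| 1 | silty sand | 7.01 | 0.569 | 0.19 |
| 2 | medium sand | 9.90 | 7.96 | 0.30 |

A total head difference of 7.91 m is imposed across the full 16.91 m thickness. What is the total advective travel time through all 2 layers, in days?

7.38

With flow normal to the layers, continuity requires the same specific discharge q through every layer.
Σ(b_i/K_i) = 7.01/0.569 + 9.90/7.96 = 13.56 d.
q = Δh / Σ(b_i/K_i) = 7.91 / 13.56 = 0.5832 m/day.
In each layer the seepage velocity is v_i = q/n_i, so the layer transit time is t_i = b_i·n_i / q:
  layer 1 (silty sand): t_1 = 7.01 × 0.19 / 0.5832 = 2.284 d
  layer 2 (medium sand): t_2 = 9.90 × 0.30 / 0.5832 = 5.093 d
Total t = Σ t_i = 7.377 days.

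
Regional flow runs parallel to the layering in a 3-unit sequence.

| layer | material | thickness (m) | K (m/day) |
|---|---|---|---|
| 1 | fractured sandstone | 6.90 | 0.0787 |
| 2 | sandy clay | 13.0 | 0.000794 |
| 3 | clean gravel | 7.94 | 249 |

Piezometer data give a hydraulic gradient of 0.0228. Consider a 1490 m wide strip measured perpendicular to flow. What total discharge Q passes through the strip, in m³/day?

67200

Flow is parallel to layering, so each bed carries its own Darcy discharge and the transmissivities add.
Σ(K_i·b_i) = 0.0787×6.90 + 0.000794×13.0 + 249×7.94 = 1978 m²/day.
Hydraulic gradient i = 0.0228.
Q = Σ(K_i·b_i) · W · i = 1978 × 1490 × 0.02280 = 67183 m³/day.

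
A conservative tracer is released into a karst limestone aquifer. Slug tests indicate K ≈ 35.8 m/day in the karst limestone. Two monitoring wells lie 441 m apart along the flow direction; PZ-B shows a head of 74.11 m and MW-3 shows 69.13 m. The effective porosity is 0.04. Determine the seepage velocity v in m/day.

10.1

Hydraulic gradient i = (74.11 − 69.13) / 441 = 4.98 / 441 = 0.01129.
Darcy flux q = K · i = 35.80 × 0.01129 = 0.4043 m/day.
Seepage velocity v = q / n_e = 0.4043 / 0.04 = 10.11 m/day.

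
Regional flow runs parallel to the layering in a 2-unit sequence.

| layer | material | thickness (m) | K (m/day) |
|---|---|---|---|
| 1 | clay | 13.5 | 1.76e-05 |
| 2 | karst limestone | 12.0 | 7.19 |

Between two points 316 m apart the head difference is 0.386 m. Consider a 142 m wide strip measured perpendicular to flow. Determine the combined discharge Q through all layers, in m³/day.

15.0

Flow is parallel to layering, so each bed carries its own Darcy discharge and the transmissivities add.
Σ(K_i·b_i) = 1.76e-05×13.5 + 7.19×12.0 = 86.28 m²/day.
Hydraulic gradient i = Δh / L = 0.386 / 316 = 0.001222.
Q = Σ(K_i·b_i) · W · i = 86.28 × 142 × 0.001222 = 14.97 m³/day.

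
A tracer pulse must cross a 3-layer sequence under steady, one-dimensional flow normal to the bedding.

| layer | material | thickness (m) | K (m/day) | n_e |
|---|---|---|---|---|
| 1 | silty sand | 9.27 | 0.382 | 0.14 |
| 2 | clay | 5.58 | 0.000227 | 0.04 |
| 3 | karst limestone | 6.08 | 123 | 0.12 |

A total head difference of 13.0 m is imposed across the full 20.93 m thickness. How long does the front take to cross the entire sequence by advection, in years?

With flow normal to the layers, continuity requires the same specific discharge q through every layer.
Σ(b_i/K_i) = 9.27/0.382 + 5.58/0.000227 + 6.08/123 = 24606 d.
q = Δh / Σ(b_i/K_i) = 13.0 / 24606 = 0.0005283 m/day.
In each layer the seepage velocity is v_i = q/n_i, so the layer transit time is t_i = b_i·n_i / q:
  layer 1 (silty sand): t_1 = 9.27 × 0.14 / 0.0005283 = 2456 d
  layer 2 (clay): t_2 = 5.58 × 0.04 / 0.0005283 = 422.5 d
  layer 3 (karst limestone): t_3 = 6.08 × 0.12 / 0.0005283 = 1381 d
Total t = Σ t_i = 4260 days = 11.66 years.

11.7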